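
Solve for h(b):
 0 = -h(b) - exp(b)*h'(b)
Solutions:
 h(b) = C1*exp(exp(-b))


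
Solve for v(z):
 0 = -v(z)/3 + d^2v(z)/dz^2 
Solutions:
 v(z) = C1*exp(-sqrt(3)*z/3) + C2*exp(sqrt(3)*z/3)


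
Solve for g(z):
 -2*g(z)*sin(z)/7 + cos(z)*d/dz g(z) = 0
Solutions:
 g(z) = C1/cos(z)^(2/7)


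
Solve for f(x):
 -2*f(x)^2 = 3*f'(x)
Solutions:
 f(x) = 3/(C1 + 2*x)


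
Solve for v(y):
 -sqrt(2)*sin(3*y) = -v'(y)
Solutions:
 v(y) = C1 - sqrt(2)*cos(3*y)/3


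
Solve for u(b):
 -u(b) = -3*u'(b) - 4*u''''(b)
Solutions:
 u(b) = C1*exp(b*(-8/(1 + 3*sqrt(57))^(1/3) + (1 + 3*sqrt(57))^(1/3) + 4)/12)*sin(sqrt(3)*b*(8/(1 + 3*sqrt(57))^(1/3) + (1 + 3*sqrt(57))^(1/3))/12) + C2*exp(b*(-8/(1 + 3*sqrt(57))^(1/3) + (1 + 3*sqrt(57))^(1/3) + 4)/12)*cos(sqrt(3)*b*(8/(1 + 3*sqrt(57))^(1/3) + (1 + 3*sqrt(57))^(1/3))/12) + C3*exp(-b) + C4*exp(b*(-(1 + 3*sqrt(57))^(1/3) + 2 + 8/(1 + 3*sqrt(57))^(1/3))/6)


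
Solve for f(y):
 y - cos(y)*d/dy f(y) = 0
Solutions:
 f(y) = C1 + Integral(y/cos(y), y)


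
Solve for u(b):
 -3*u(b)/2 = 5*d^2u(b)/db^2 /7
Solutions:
 u(b) = C1*sin(sqrt(210)*b/10) + C2*cos(sqrt(210)*b/10)


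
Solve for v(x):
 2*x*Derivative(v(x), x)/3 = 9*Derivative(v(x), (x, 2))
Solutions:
 v(x) = C1 + C2*erfi(sqrt(3)*x/9)


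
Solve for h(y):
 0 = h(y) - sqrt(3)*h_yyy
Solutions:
 h(y) = C3*exp(3^(5/6)*y/3) + (C1*sin(3^(1/3)*y/2) + C2*cos(3^(1/3)*y/2))*exp(-3^(5/6)*y/6)


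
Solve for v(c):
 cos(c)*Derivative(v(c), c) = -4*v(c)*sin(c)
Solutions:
 v(c) = C1*cos(c)^4


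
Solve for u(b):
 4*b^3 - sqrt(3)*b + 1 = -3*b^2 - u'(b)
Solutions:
 u(b) = C1 - b^4 - b^3 + sqrt(3)*b^2/2 - b


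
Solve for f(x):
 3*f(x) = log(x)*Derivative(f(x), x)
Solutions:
 f(x) = C1*exp(3*li(x))


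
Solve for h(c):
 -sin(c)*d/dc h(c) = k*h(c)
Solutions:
 h(c) = C1*exp(k*(-log(cos(c) - 1) + log(cos(c) + 1))/2)


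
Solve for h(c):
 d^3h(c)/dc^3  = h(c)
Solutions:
 h(c) = C3*exp(c) + (C1*sin(sqrt(3)*c/2) + C2*cos(sqrt(3)*c/2))*exp(-c/2)


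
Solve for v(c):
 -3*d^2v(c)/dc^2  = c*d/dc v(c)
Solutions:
 v(c) = C1 + C2*erf(sqrt(6)*c/6)


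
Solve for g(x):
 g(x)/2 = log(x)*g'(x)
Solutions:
 g(x) = C1*exp(li(x)/2)


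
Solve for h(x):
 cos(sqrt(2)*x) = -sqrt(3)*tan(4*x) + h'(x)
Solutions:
 h(x) = C1 - sqrt(3)*log(cos(4*x))/4 + sqrt(2)*sin(sqrt(2)*x)/2


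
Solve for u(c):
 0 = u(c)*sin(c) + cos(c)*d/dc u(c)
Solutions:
 u(c) = C1*cos(c)


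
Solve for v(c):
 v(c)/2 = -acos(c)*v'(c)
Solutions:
 v(c) = C1*exp(-Integral(1/acos(c), c)/2)


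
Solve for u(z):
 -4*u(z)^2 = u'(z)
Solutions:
 u(z) = 1/(C1 + 4*z)


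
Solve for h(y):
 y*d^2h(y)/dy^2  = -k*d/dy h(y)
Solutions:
 h(y) = C1 + y^(1 - re(k))*(C2*sin(log(y)*Abs(im(k))) + C3*cos(log(y)*im(k)))


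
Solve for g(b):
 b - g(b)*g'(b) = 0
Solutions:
 g(b) = -sqrt(C1 + b^2)
 g(b) = sqrt(C1 + b^2)


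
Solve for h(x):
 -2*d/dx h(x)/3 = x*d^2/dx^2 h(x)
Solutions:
 h(x) = C1 + C2*x^(1/3)


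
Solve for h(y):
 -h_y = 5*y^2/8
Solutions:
 h(y) = C1 - 5*y^3/24


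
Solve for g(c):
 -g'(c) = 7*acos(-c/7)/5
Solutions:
 g(c) = C1 - 7*c*acos(-c/7)/5 - 7*sqrt(49 - c^2)/5


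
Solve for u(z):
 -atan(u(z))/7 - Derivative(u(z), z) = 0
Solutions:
 Integral(1/atan(_y), (_y, u(z))) = C1 - z/7


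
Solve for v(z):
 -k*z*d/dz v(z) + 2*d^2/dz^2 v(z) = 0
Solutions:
 v(z) = Piecewise((-sqrt(pi)*C1*erf(z*sqrt(-k)/2)/sqrt(-k) - C2, (k > 0) | (k < 0)), (-C1*z - C2, True))


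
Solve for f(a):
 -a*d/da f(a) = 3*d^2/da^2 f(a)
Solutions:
 f(a) = C1 + C2*erf(sqrt(6)*a/6)


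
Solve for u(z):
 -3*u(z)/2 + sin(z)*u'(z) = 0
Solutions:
 u(z) = C1*(cos(z) - 1)^(3/4)/(cos(z) + 1)^(3/4)


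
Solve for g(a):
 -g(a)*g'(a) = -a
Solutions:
 g(a) = -sqrt(C1 + a^2)
 g(a) = sqrt(C1 + a^2)


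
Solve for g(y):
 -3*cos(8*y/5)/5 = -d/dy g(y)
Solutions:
 g(y) = C1 + 3*sin(8*y/5)/8


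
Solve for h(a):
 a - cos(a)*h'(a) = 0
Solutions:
 h(a) = C1 + Integral(a/cos(a), a)


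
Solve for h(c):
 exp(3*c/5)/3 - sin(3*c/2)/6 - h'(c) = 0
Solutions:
 h(c) = C1 + 5*exp(3*c/5)/9 + cos(3*c/2)/9


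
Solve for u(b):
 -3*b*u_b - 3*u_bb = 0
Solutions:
 u(b) = C1 + C2*erf(sqrt(2)*b/2)


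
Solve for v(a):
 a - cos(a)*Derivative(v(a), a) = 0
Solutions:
 v(a) = C1 + Integral(a/cos(a), a)


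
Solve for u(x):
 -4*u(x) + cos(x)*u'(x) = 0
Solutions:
 u(x) = C1*(sin(x)^2 + 2*sin(x) + 1)/(sin(x)^2 - 2*sin(x) + 1)


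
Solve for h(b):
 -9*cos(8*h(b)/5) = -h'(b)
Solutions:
 -9*b - 5*log(sin(8*h(b)/5) - 1)/16 + 5*log(sin(8*h(b)/5) + 1)/16 = C1


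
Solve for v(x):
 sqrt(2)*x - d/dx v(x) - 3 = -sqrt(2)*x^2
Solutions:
 v(x) = C1 + sqrt(2)*x^3/3 + sqrt(2)*x^2/2 - 3*x


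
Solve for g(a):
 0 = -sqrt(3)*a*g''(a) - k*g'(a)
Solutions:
 g(a) = C1 + a^(-sqrt(3)*re(k)/3 + 1)*(C2*sin(sqrt(3)*log(a)*Abs(im(k))/3) + C3*cos(sqrt(3)*log(a)*im(k)/3))


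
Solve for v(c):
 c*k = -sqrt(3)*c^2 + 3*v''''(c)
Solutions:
 v(c) = C1 + C2*c + C3*c^2 + C4*c^3 + sqrt(3)*c^6/1080 + c^5*k/360


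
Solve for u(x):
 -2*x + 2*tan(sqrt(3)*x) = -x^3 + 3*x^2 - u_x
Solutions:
 u(x) = C1 - x^4/4 + x^3 + x^2 + 2*sqrt(3)*log(cos(sqrt(3)*x))/3


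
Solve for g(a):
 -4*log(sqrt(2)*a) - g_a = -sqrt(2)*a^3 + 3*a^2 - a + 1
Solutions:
 g(a) = C1 + sqrt(2)*a^4/4 - a^3 + a^2/2 - 4*a*log(a) - a*log(4) + 3*a


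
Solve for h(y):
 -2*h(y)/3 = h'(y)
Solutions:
 h(y) = C1*exp(-2*y/3)


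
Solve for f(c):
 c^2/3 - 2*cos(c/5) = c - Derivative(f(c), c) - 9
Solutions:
 f(c) = C1 - c^3/9 + c^2/2 - 9*c + 10*sin(c/5)


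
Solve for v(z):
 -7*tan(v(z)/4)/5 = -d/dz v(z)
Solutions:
 v(z) = -4*asin(C1*exp(7*z/20)) + 4*pi
 v(z) = 4*asin(C1*exp(7*z/20))


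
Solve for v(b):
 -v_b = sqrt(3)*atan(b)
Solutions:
 v(b) = C1 - sqrt(3)*(b*atan(b) - log(b^2 + 1)/2)


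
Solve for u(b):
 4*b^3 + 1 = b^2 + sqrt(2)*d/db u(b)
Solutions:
 u(b) = C1 + sqrt(2)*b^4/2 - sqrt(2)*b^3/6 + sqrt(2)*b/2


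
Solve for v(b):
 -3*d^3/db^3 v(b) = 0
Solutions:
 v(b) = C1 + C2*b + C3*b^2


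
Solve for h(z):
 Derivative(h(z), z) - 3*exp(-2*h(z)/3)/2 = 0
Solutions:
 h(z) = 3*log(-sqrt(C1 + 3*z)) - 3*log(3)/2
 h(z) = 3*log(C1 + 3*z)/2 - 3*log(3)/2


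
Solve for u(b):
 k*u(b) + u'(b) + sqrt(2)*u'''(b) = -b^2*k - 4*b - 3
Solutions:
 u(b) = C1*exp(b*(-6^(1/3)*(9*sqrt(2)*k + 2*sqrt(3)*sqrt(27*k^2/2 + sqrt(2)))^(1/3) + 2*2^(1/6)*3^(2/3)/(9*sqrt(2)*k + 2*sqrt(3)*sqrt(27*k^2/2 + sqrt(2)))^(1/3))/6) + C2*exp(b*(6^(1/3)*(9*sqrt(2)*k + 2*sqrt(3)*sqrt(27*k^2/2 + sqrt(2)))^(1/3)/12 - 2^(1/3)*3^(5/6)*I*(9*sqrt(2)*k + 2*sqrt(3)*sqrt(27*k^2/2 + sqrt(2)))^(1/3)/12 + 2*sqrt(2)/((-6^(1/3) + 2^(1/3)*3^(5/6)*I)*(9*sqrt(2)*k + 2*sqrt(3)*sqrt(27*k^2/2 + sqrt(2)))^(1/3)))) + C3*exp(b*(6^(1/3)*(9*sqrt(2)*k + 2*sqrt(3)*sqrt(27*k^2/2 + sqrt(2)))^(1/3)/12 + 2^(1/3)*3^(5/6)*I*(9*sqrt(2)*k + 2*sqrt(3)*sqrt(27*k^2/2 + sqrt(2)))^(1/3)/12 - 2*sqrt(2)/((6^(1/3) + 2^(1/3)*3^(5/6)*I)*(9*sqrt(2)*k + 2*sqrt(3)*sqrt(27*k^2/2 + sqrt(2)))^(1/3)))) - b^2 - 2*b/k - 3/k + 2/k^2


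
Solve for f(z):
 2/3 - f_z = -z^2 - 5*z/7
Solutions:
 f(z) = C1 + z^3/3 + 5*z^2/14 + 2*z/3


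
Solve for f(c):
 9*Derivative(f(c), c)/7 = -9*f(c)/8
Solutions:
 f(c) = C1*exp(-7*c/8)


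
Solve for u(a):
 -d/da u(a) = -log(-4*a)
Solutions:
 u(a) = C1 + a*log(-a) + a*(-1 + 2*log(2))


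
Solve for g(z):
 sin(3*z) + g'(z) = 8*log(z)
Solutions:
 g(z) = C1 + 8*z*log(z) - 8*z + cos(3*z)/3


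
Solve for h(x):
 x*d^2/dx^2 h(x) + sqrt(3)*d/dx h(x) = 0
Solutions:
 h(x) = C1 + C2*x^(1 - sqrt(3))


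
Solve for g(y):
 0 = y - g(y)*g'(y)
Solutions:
 g(y) = -sqrt(C1 + y^2)
 g(y) = sqrt(C1 + y^2)


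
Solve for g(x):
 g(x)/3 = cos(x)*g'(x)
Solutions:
 g(x) = C1*(sin(x) + 1)^(1/6)/(sin(x) - 1)^(1/6)


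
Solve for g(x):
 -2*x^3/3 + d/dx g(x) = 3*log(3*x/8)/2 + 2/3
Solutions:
 g(x) = C1 + x^4/6 + 3*x*log(x)/2 - 9*x*log(2)/2 - 5*x/6 + 3*x*log(3)/2


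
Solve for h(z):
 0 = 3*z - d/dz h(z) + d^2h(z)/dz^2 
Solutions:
 h(z) = C1 + C2*exp(z) + 3*z^2/2 + 3*z


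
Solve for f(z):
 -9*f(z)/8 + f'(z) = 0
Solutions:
 f(z) = C1*exp(9*z/8)


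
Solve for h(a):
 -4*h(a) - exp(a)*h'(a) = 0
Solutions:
 h(a) = C1*exp(4*exp(-a))


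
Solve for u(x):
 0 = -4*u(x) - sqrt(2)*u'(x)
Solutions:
 u(x) = C1*exp(-2*sqrt(2)*x)


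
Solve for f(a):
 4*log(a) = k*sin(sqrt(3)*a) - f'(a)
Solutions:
 f(a) = C1 - 4*a*log(a) + 4*a - sqrt(3)*k*cos(sqrt(3)*a)/3


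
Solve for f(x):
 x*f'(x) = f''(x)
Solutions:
 f(x) = C1 + C2*erfi(sqrt(2)*x/2)


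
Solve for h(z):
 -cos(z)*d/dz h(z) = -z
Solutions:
 h(z) = C1 + Integral(z/cos(z), z)


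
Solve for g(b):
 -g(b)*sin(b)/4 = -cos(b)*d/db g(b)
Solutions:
 g(b) = C1/cos(b)^(1/4)


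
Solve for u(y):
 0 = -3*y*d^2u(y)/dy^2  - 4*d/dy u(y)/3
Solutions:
 u(y) = C1 + C2*y^(5/9)


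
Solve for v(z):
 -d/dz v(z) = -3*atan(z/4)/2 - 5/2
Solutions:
 v(z) = C1 + 3*z*atan(z/4)/2 + 5*z/2 - 3*log(z^2 + 16)


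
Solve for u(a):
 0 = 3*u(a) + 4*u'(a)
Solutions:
 u(a) = C1*exp(-3*a/4)


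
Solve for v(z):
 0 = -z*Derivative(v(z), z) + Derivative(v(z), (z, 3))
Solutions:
 v(z) = C1 + Integral(C2*airyai(z) + C3*airybi(z), z)


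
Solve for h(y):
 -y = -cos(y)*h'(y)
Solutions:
 h(y) = C1 + Integral(y/cos(y), y)


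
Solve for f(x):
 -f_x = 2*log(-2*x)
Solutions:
 f(x) = C1 - 2*x*log(-x) + 2*x*(1 - log(2))


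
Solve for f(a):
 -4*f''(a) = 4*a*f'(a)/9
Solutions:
 f(a) = C1 + C2*erf(sqrt(2)*a/6)


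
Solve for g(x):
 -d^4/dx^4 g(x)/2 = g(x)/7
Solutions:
 g(x) = (C1*sin(14^(3/4)*x/14) + C2*cos(14^(3/4)*x/14))*exp(-14^(3/4)*x/14) + (C3*sin(14^(3/4)*x/14) + C4*cos(14^(3/4)*x/14))*exp(14^(3/4)*x/14)


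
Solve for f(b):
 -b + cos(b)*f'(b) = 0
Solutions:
 f(b) = C1 + Integral(b/cos(b), b)


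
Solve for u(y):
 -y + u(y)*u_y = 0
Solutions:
 u(y) = -sqrt(C1 + y^2)
 u(y) = sqrt(C1 + y^2)


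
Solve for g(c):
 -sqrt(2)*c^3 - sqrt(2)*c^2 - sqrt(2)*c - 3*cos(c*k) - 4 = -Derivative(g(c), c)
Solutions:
 g(c) = C1 + sqrt(2)*c^4/4 + sqrt(2)*c^3/3 + sqrt(2)*c^2/2 + 4*c + 3*sin(c*k)/k


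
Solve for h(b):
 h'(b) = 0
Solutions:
 h(b) = C1


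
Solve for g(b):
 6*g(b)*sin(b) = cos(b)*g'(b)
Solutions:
 g(b) = C1/cos(b)^6


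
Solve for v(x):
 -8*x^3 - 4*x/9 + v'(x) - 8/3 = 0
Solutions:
 v(x) = C1 + 2*x^4 + 2*x^2/9 + 8*x/3


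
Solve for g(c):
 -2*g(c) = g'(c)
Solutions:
 g(c) = C1*exp(-2*c)


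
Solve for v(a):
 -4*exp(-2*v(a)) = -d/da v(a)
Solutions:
 v(a) = log(-sqrt(C1 + 8*a))
 v(a) = log(C1 + 8*a)/2


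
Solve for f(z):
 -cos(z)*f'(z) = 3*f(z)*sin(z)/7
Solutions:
 f(z) = C1*cos(z)^(3/7)


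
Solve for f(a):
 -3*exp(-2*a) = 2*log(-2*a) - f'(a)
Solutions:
 f(a) = C1 + 2*a*log(-a) + 2*a*(-1 + log(2)) - 3*exp(-2*a)/2


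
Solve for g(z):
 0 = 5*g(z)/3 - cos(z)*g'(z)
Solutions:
 g(z) = C1*(sin(z) + 1)^(5/6)/(sin(z) - 1)^(5/6)


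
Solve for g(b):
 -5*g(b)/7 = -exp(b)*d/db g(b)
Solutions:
 g(b) = C1*exp(-5*exp(-b)/7)


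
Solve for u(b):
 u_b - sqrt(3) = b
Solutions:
 u(b) = C1 + b^2/2 + sqrt(3)*b


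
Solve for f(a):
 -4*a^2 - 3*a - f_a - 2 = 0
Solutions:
 f(a) = C1 - 4*a^3/3 - 3*a^2/2 - 2*a


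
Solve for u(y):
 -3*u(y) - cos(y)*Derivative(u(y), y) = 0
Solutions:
 u(y) = C1*(sin(y) - 1)^(3/2)/(sin(y) + 1)^(3/2)


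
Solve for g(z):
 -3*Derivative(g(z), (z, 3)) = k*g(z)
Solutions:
 g(z) = C1*exp(3^(2/3)*z*(-k)^(1/3)/3) + C2*exp(z*(-k)^(1/3)*(-3^(2/3) + 3*3^(1/6)*I)/6) + C3*exp(-z*(-k)^(1/3)*(3^(2/3) + 3*3^(1/6)*I)/6)


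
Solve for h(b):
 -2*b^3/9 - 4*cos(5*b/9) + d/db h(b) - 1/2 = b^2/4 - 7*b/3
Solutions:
 h(b) = C1 + b^4/18 + b^3/12 - 7*b^2/6 + b/2 + 36*sin(5*b/9)/5


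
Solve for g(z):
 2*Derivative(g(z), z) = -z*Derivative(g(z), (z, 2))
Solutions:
 g(z) = C1 + C2/z


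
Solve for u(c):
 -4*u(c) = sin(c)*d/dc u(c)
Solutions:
 u(c) = C1*(cos(c)^2 + 2*cos(c) + 1)/(cos(c)^2 - 2*cos(c) + 1)


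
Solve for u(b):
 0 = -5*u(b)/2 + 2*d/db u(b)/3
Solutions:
 u(b) = C1*exp(15*b/4)


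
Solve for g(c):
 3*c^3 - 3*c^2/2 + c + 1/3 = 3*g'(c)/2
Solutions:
 g(c) = C1 + c^4/2 - c^3/3 + c^2/3 + 2*c/9


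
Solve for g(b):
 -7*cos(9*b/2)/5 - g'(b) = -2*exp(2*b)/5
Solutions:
 g(b) = C1 + exp(2*b)/5 - 14*sin(9*b/2)/45


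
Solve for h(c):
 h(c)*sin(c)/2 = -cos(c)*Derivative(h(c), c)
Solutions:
 h(c) = C1*sqrt(cos(c))


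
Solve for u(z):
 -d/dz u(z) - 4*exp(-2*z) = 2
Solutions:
 u(z) = C1 - 2*z + 2*exp(-2*z)


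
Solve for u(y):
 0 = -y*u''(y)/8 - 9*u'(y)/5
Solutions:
 u(y) = C1 + C2/y^(67/5)


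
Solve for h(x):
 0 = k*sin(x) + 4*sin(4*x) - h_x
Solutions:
 h(x) = C1 - k*cos(x) - cos(4*x)


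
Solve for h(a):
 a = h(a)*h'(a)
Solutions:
 h(a) = -sqrt(C1 + a^2)
 h(a) = sqrt(C1 + a^2)


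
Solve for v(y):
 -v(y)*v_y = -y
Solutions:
 v(y) = -sqrt(C1 + y^2)
 v(y) = sqrt(C1 + y^2)


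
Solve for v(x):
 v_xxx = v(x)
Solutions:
 v(x) = C3*exp(x) + (C1*sin(sqrt(3)*x/2) + C2*cos(sqrt(3)*x/2))*exp(-x/2)


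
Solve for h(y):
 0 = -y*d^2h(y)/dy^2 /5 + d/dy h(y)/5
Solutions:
 h(y) = C1 + C2*y^2


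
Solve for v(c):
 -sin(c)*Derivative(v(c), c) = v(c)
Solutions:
 v(c) = C1*sqrt(cos(c) + 1)/sqrt(cos(c) - 1)


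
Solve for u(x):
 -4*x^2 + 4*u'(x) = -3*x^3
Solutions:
 u(x) = C1 - 3*x^4/16 + x^3/3


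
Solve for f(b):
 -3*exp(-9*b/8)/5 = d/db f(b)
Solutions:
 f(b) = C1 + 8*exp(-9*b/8)/15


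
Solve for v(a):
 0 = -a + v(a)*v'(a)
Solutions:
 v(a) = -sqrt(C1 + a^2)
 v(a) = sqrt(C1 + a^2)


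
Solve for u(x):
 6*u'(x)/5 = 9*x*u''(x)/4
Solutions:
 u(x) = C1 + C2*x^(23/15)


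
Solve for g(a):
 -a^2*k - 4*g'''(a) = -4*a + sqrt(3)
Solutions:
 g(a) = C1 + C2*a + C3*a^2 - a^5*k/240 + a^4/24 - sqrt(3)*a^3/24


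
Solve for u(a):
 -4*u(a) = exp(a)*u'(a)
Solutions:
 u(a) = C1*exp(4*exp(-a))


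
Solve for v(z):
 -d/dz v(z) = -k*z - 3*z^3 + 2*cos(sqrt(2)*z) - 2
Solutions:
 v(z) = C1 + k*z^2/2 + 3*z^4/4 + 2*z - sqrt(2)*sin(sqrt(2)*z)


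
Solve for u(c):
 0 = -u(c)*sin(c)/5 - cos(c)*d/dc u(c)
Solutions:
 u(c) = C1*cos(c)^(1/5)


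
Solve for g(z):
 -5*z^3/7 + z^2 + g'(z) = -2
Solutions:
 g(z) = C1 + 5*z^4/28 - z^3/3 - 2*z


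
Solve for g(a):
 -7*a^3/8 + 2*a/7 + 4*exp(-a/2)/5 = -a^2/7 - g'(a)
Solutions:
 g(a) = C1 + 7*a^4/32 - a^3/21 - a^2/7 + 8*exp(-a/2)/5


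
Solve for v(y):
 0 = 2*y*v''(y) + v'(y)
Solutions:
 v(y) = C1 + C2*sqrt(y)


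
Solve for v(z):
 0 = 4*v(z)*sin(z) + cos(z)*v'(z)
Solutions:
 v(z) = C1*cos(z)^4


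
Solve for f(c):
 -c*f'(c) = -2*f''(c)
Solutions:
 f(c) = C1 + C2*erfi(c/2)


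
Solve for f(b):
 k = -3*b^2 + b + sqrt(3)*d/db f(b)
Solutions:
 f(b) = C1 + sqrt(3)*b^3/3 - sqrt(3)*b^2/6 + sqrt(3)*b*k/3


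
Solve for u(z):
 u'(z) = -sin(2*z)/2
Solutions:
 u(z) = C1 + cos(2*z)/4


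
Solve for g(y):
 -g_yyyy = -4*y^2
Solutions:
 g(y) = C1 + C2*y + C3*y^2 + C4*y^3 + y^6/90


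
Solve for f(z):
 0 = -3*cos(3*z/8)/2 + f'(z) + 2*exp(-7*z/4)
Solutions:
 f(z) = C1 + 4*sin(3*z/8) + 8*exp(-7*z/4)/7


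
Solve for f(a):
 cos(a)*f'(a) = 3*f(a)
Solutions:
 f(a) = C1*(sin(a) + 1)^(3/2)/(sin(a) - 1)^(3/2)


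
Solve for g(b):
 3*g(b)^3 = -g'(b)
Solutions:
 g(b) = -sqrt(2)*sqrt(-1/(C1 - 3*b))/2
 g(b) = sqrt(2)*sqrt(-1/(C1 - 3*b))/2


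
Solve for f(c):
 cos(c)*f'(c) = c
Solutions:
 f(c) = C1 + Integral(c/cos(c), c)


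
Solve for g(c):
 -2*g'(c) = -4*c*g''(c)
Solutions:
 g(c) = C1 + C2*c^(3/2)


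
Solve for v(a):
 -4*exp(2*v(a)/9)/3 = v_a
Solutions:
 v(a) = 9*log(-sqrt(-1/(C1 - 4*a))) - 9*log(2) + 9*log(6)/2 + 9*log(3)
 v(a) = 9*log(-1/(C1 - 4*a))/2 - 9*log(2) + 9*log(6)/2 + 9*log(3)


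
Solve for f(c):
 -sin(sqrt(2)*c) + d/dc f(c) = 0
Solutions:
 f(c) = C1 - sqrt(2)*cos(sqrt(2)*c)/2


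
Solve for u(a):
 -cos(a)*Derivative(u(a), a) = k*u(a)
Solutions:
 u(a) = C1*exp(k*(log(sin(a) - 1) - log(sin(a) + 1))/2)


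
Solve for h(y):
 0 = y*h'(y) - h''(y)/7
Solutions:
 h(y) = C1 + C2*erfi(sqrt(14)*y/2)


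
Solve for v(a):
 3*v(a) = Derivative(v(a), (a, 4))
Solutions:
 v(a) = C1*exp(-3^(1/4)*a) + C2*exp(3^(1/4)*a) + C3*sin(3^(1/4)*a) + C4*cos(3^(1/4)*a)


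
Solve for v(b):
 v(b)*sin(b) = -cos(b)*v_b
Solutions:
 v(b) = C1*cos(b)


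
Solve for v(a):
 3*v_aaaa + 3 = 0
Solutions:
 v(a) = C1 + C2*a + C3*a^2 + C4*a^3 - a^4/24


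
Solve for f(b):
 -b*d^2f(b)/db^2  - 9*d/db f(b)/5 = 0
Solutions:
 f(b) = C1 + C2/b^(4/5)


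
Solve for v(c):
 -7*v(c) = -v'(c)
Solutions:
 v(c) = C1*exp(7*c)


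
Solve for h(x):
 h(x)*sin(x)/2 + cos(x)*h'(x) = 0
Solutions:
 h(x) = C1*sqrt(cos(x))


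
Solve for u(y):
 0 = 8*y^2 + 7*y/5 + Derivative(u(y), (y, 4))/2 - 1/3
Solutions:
 u(y) = C1 + C2*y + C3*y^2 + C4*y^3 - 2*y^6/45 - 7*y^5/300 + y^4/36


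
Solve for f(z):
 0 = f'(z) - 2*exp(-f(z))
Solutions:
 f(z) = log(C1 + 2*z)


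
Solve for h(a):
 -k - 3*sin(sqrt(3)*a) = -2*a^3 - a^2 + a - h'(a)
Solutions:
 h(a) = C1 - a^4/2 - a^3/3 + a^2/2 + a*k - sqrt(3)*cos(sqrt(3)*a)


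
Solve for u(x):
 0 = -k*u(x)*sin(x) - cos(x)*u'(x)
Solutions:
 u(x) = C1*exp(k*log(cos(x)))


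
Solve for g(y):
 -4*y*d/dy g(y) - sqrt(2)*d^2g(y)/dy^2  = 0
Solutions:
 g(y) = C1 + C2*erf(2^(1/4)*y)


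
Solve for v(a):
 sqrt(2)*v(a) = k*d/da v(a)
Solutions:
 v(a) = C1*exp(sqrt(2)*a/k)


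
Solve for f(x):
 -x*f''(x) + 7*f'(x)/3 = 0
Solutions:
 f(x) = C1 + C2*x^(10/3)


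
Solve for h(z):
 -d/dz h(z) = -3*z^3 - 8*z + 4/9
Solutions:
 h(z) = C1 + 3*z^4/4 + 4*z^2 - 4*z/9


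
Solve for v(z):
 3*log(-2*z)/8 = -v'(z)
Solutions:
 v(z) = C1 - 3*z*log(-z)/8 + 3*z*(1 - log(2))/8


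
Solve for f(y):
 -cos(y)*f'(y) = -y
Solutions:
 f(y) = C1 + Integral(y/cos(y), y)


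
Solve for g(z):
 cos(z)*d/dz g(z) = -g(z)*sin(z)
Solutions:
 g(z) = C1*cos(z)


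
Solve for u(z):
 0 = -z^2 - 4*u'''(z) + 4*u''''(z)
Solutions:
 u(z) = C1 + C2*z + C3*z^2 + C4*exp(z) - z^5/240 - z^4/48 - z^3/12


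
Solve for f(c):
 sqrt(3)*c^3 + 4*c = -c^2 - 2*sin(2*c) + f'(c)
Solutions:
 f(c) = C1 + sqrt(3)*c^4/4 + c^3/3 + 2*c^2 - cos(2*c)


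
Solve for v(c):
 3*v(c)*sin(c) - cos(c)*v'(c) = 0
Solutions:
 v(c) = C1/cos(c)^3


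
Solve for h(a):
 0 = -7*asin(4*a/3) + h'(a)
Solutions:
 h(a) = C1 + 7*a*asin(4*a/3) + 7*sqrt(9 - 16*a^2)/4


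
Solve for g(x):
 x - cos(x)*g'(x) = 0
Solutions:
 g(x) = C1 + Integral(x/cos(x), x)


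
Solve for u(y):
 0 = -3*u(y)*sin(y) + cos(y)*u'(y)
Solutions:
 u(y) = C1/cos(y)^3


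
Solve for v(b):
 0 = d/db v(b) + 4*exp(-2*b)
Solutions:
 v(b) = C1 + 2*exp(-2*b)


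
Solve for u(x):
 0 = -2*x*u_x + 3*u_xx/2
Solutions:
 u(x) = C1 + C2*erfi(sqrt(6)*x/3)


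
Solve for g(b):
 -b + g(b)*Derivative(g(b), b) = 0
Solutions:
 g(b) = -sqrt(C1 + b^2)
 g(b) = sqrt(C1 + b^2)


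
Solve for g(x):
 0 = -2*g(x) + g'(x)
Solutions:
 g(x) = C1*exp(2*x)


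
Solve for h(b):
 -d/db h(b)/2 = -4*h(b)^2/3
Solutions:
 h(b) = -3/(C1 + 8*b)


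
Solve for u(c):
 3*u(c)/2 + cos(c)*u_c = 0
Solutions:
 u(c) = C1*(sin(c) - 1)^(3/4)/(sin(c) + 1)^(3/4)


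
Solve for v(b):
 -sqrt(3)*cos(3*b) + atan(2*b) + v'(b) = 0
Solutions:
 v(b) = C1 - b*atan(2*b) + log(4*b^2 + 1)/4 + sqrt(3)*sin(3*b)/3


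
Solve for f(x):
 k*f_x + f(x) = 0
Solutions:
 f(x) = C1*exp(-x/k)


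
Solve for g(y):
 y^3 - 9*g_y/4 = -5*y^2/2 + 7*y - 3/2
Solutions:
 g(y) = C1 + y^4/9 + 10*y^3/27 - 14*y^2/9 + 2*y/3


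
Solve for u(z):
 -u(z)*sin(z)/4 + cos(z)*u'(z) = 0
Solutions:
 u(z) = C1/cos(z)^(1/4)


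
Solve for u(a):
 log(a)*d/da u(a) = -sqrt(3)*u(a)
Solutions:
 u(a) = C1*exp(-sqrt(3)*li(a))


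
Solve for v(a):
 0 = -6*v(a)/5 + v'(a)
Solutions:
 v(a) = C1*exp(6*a/5)


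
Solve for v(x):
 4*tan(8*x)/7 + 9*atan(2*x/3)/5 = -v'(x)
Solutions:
 v(x) = C1 - 9*x*atan(2*x/3)/5 + 27*log(4*x^2 + 9)/20 + log(cos(8*x))/14


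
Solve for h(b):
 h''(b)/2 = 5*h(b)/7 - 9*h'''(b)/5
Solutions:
 h(b) = C1*exp(-b*(35*35^(1/3)/(54*sqrt(26034) + 8713)^(1/3) + 70 + 35^(2/3)*(54*sqrt(26034) + 8713)^(1/3))/756)*sin(sqrt(3)*35^(1/3)*b*(-35^(1/3)*(54*sqrt(26034) + 8713)^(1/3) + 35/(54*sqrt(26034) + 8713)^(1/3))/756) + C2*exp(-b*(35*35^(1/3)/(54*sqrt(26034) + 8713)^(1/3) + 70 + 35^(2/3)*(54*sqrt(26034) + 8713)^(1/3))/756)*cos(sqrt(3)*35^(1/3)*b*(-35^(1/3)*(54*sqrt(26034) + 8713)^(1/3) + 35/(54*sqrt(26034) + 8713)^(1/3))/756) + C3*exp(b*(-35 + 35*35^(1/3)/(54*sqrt(26034) + 8713)^(1/3) + 35^(2/3)*(54*sqrt(26034) + 8713)^(1/3))/378)


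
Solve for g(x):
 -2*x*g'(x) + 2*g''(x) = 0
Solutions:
 g(x) = C1 + C2*erfi(sqrt(2)*x/2)


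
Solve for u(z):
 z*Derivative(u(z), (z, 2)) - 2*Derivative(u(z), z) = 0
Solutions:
 u(z) = C1 + C2*z^3


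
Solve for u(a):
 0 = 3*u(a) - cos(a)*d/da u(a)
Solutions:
 u(a) = C1*(sin(a) + 1)^(3/2)/(sin(a) - 1)^(3/2)


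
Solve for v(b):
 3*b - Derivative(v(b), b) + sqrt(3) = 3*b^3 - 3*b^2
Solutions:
 v(b) = C1 - 3*b^4/4 + b^3 + 3*b^2/2 + sqrt(3)*b


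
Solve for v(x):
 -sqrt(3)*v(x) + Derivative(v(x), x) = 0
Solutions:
 v(x) = C1*exp(sqrt(3)*x)


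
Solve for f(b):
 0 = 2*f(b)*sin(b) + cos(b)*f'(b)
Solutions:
 f(b) = C1*cos(b)^2


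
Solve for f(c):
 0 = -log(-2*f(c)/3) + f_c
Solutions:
 -Integral(1/(log(-_y) - log(3) + log(2)), (_y, f(c))) = C1 - c


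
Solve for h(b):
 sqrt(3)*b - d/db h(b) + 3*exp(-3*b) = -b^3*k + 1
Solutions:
 h(b) = C1 + b^4*k/4 + sqrt(3)*b^2/2 - b - exp(-3*b)


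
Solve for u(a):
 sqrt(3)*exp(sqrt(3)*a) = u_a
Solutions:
 u(a) = C1 + exp(sqrt(3)*a)


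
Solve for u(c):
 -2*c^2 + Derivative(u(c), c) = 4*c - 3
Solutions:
 u(c) = C1 + 2*c^3/3 + 2*c^2 - 3*c


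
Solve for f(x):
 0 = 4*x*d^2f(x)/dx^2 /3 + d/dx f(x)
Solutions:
 f(x) = C1 + C2*x^(1/4)


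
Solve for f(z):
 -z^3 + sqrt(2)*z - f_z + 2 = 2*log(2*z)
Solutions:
 f(z) = C1 - z^4/4 + sqrt(2)*z^2/2 - 2*z*log(z) - z*log(4) + 4*z


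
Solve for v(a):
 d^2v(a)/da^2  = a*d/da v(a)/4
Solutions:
 v(a) = C1 + C2*erfi(sqrt(2)*a/4)


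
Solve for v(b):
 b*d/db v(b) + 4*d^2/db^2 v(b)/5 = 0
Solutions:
 v(b) = C1 + C2*erf(sqrt(10)*b/4)


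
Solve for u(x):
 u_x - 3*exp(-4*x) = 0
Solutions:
 u(x) = C1 - 3*exp(-4*x)/4


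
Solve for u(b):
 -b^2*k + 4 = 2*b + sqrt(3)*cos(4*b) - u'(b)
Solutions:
 u(b) = C1 + b^3*k/3 + b^2 - 4*b + sqrt(3)*sin(4*b)/4


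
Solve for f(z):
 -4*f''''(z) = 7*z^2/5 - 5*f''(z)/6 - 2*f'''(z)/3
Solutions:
 f(z) = C1 + C2*z + C3*exp(z*(1 - sqrt(31))/12) + C4*exp(z*(1 + sqrt(31))/12) + 7*z^4/50 - 56*z^3/125 + 5712*z^2/625


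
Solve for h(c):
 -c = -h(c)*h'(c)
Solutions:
 h(c) = -sqrt(C1 + c^2)
 h(c) = sqrt(C1 + c^2)


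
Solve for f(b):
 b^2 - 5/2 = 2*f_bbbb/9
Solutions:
 f(b) = C1 + C2*b + C3*b^2 + C4*b^3 + b^6/80 - 15*b^4/32


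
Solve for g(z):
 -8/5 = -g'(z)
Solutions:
 g(z) = C1 + 8*z/5


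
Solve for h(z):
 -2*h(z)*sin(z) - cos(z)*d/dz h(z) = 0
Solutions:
 h(z) = C1*cos(z)^2


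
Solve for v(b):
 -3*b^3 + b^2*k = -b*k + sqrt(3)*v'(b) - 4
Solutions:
 v(b) = C1 - sqrt(3)*b^4/4 + sqrt(3)*b^3*k/9 + sqrt(3)*b^2*k/6 + 4*sqrt(3)*b/3


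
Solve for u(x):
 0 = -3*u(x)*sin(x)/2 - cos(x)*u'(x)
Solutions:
 u(x) = C1*cos(x)^(3/2)


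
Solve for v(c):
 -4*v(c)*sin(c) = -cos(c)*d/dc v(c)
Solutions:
 v(c) = C1/cos(c)^4


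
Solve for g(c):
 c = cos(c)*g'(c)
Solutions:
 g(c) = C1 + Integral(c/cos(c), c)


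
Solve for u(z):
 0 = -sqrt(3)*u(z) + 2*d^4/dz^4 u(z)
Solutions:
 u(z) = C1*exp(-2^(3/4)*3^(1/8)*z/2) + C2*exp(2^(3/4)*3^(1/8)*z/2) + C3*sin(2^(3/4)*3^(1/8)*z/2) + C4*cos(2^(3/4)*3^(1/8)*z/2)


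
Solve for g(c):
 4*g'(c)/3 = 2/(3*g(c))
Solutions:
 g(c) = -sqrt(C1 + c)
 g(c) = sqrt(C1 + c)


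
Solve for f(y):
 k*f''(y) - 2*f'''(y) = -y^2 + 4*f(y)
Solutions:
 f(y) = C1*exp(y*(-k^2/(-k^3/8 + sqrt(-k^6 + (216 - k^3)^2)/8 + 27)^(1/3) + 2*k - 4*(-k^3/8 + sqrt(-k^6 + (216 - k^3)^2)/8 + 27)^(1/3))/12) + C2*exp(y*(-k^2/((-1 + sqrt(3)*I)*(-k^3/8 + sqrt(-k^6 + (216 - k^3)^2)/8 + 27)^(1/3)) + k + (-k^3/8 + sqrt(-k^6 + (216 - k^3)^2)/8 + 27)^(1/3) - sqrt(3)*I*(-k^3/8 + sqrt(-k^6 + (216 - k^3)^2)/8 + 27)^(1/3))/6) + C3*exp(y*(k^2/((1 + sqrt(3)*I)*(-k^3/8 + sqrt(-k^6 + (216 - k^3)^2)/8 + 27)^(1/3)) + k + (-k^3/8 + sqrt(-k^6 + (216 - k^3)^2)/8 + 27)^(1/3) + sqrt(3)*I*(-k^3/8 + sqrt(-k^6 + (216 - k^3)^2)/8 + 27)^(1/3))/6) + k/8 + y^2/4


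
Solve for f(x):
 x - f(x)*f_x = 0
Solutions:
 f(x) = -sqrt(C1 + x^2)
 f(x) = sqrt(C1 + x^2)


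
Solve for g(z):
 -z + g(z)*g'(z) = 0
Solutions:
 g(z) = -sqrt(C1 + z^2)
 g(z) = sqrt(C1 + z^2)


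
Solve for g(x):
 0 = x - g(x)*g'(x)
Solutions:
 g(x) = -sqrt(C1 + x^2)
 g(x) = sqrt(C1 + x^2)


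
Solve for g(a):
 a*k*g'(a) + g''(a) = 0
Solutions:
 g(a) = Piecewise((-sqrt(2)*sqrt(pi)*C1*erf(sqrt(2)*a*sqrt(k)/2)/(2*sqrt(k)) - C2, (k > 0) | (k < 0)), (-C1*a - C2, True))


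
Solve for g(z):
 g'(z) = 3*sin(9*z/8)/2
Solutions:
 g(z) = C1 - 4*cos(9*z/8)/3


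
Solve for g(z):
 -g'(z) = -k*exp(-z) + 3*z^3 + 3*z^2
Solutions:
 g(z) = C1 - k*exp(-z) - 3*z^4/4 - z^3


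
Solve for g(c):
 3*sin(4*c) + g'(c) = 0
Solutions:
 g(c) = C1 + 3*cos(4*c)/4


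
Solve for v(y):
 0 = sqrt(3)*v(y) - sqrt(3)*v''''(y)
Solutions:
 v(y) = C1*exp(-y) + C2*exp(y) + C3*sin(y) + C4*cos(y)


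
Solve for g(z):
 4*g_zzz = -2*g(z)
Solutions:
 g(z) = C3*exp(-2^(2/3)*z/2) + (C1*sin(2^(2/3)*sqrt(3)*z/4) + C2*cos(2^(2/3)*sqrt(3)*z/4))*exp(2^(2/3)*z/4)


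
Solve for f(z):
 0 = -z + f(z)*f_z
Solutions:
 f(z) = -sqrt(C1 + z^2)
 f(z) = sqrt(C1 + z^2)


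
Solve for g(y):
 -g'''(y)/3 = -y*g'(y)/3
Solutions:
 g(y) = C1 + Integral(C2*airyai(y) + C3*airybi(y), y)


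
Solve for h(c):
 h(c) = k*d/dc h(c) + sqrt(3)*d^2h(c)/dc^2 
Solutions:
 h(c) = C1*exp(sqrt(3)*c*(-k + sqrt(k^2 + 4*sqrt(3)))/6) + C2*exp(-sqrt(3)*c*(k + sqrt(k^2 + 4*sqrt(3)))/6)


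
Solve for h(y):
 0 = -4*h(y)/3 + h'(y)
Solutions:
 h(y) = C1*exp(4*y/3)


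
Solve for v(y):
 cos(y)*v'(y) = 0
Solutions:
 v(y) = C1


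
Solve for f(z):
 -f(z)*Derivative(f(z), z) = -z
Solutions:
 f(z) = -sqrt(C1 + z^2)
 f(z) = sqrt(C1 + z^2)


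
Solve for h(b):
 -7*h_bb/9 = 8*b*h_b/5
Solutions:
 h(b) = C1 + C2*erf(6*sqrt(35)*b/35)


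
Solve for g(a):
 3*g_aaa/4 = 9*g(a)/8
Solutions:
 g(a) = C3*exp(2^(2/3)*3^(1/3)*a/2) + (C1*sin(2^(2/3)*3^(5/6)*a/4) + C2*cos(2^(2/3)*3^(5/6)*a/4))*exp(-2^(2/3)*3^(1/3)*a/4)


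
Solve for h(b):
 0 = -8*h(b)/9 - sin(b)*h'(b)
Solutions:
 h(b) = C1*(cos(b) + 1)^(4/9)/(cos(b) - 1)^(4/9)


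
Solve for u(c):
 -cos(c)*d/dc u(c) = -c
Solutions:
 u(c) = C1 + Integral(c/cos(c), c)


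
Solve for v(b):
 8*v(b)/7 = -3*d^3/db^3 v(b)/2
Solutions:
 v(b) = C3*exp(-2*2^(1/3)*21^(2/3)*b/21) + (C1*sin(2^(1/3)*3^(1/6)*7^(2/3)*b/7) + C2*cos(2^(1/3)*3^(1/6)*7^(2/3)*b/7))*exp(2^(1/3)*21^(2/3)*b/21)


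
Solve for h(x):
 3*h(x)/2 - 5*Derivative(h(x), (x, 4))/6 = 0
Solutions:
 h(x) = C1*exp(-sqrt(3)*5^(3/4)*x/5) + C2*exp(sqrt(3)*5^(3/4)*x/5) + C3*sin(sqrt(3)*5^(3/4)*x/5) + C4*cos(sqrt(3)*5^(3/4)*x/5)


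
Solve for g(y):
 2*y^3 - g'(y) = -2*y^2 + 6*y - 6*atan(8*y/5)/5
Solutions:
 g(y) = C1 + y^4/2 + 2*y^3/3 - 3*y^2 + 6*y*atan(8*y/5)/5 - 3*log(64*y^2 + 25)/8


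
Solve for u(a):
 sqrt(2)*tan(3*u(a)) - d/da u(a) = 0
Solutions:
 u(a) = -asin(C1*exp(3*sqrt(2)*a))/3 + pi/3
 u(a) = asin(C1*exp(3*sqrt(2)*a))/3


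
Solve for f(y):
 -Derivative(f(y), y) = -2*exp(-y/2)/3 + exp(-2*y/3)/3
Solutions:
 f(y) = C1 - 4*exp(-y/2)/3 + exp(-2*y/3)/2


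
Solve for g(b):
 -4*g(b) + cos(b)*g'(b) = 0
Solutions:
 g(b) = C1*(sin(b)^2 + 2*sin(b) + 1)/(sin(b)^2 - 2*sin(b) + 1)


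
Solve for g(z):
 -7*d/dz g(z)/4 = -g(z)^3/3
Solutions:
 g(z) = -sqrt(42)*sqrt(-1/(C1 + 4*z))/2
 g(z) = sqrt(42)*sqrt(-1/(C1 + 4*z))/2


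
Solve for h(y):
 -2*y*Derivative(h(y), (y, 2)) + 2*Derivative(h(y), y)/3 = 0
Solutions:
 h(y) = C1 + C2*y^(4/3)


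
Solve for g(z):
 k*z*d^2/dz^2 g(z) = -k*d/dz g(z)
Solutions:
 g(z) = C1 + C2*log(z)


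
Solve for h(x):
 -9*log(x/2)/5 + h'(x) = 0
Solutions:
 h(x) = C1 + 9*x*log(x)/5 - 9*x/5 - 9*x*log(2)/5


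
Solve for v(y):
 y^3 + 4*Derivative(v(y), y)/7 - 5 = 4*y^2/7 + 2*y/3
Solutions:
 v(y) = C1 - 7*y^4/16 + y^3/3 + 7*y^2/12 + 35*y/4


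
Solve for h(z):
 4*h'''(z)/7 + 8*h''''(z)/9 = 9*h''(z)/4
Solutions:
 h(z) = C1 + C2*z + C3*exp(9*z*(-2 + sqrt(102))/56) + C4*exp(-9*z*(2 + sqrt(102))/56)


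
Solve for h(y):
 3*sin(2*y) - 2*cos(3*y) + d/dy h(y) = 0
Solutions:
 h(y) = C1 + 2*sin(3*y)/3 + 3*cos(2*y)/2


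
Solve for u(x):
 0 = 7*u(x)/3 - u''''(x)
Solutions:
 u(x) = C1*exp(-3^(3/4)*7^(1/4)*x/3) + C2*exp(3^(3/4)*7^(1/4)*x/3) + C3*sin(3^(3/4)*7^(1/4)*x/3) + C4*cos(3^(3/4)*7^(1/4)*x/3)


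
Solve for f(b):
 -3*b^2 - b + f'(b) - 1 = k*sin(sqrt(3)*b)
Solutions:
 f(b) = C1 + b^3 + b^2/2 + b - sqrt(3)*k*cos(sqrt(3)*b)/3


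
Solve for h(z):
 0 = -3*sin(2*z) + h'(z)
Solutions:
 h(z) = C1 - 3*cos(2*z)/2


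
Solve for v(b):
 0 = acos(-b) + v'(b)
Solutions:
 v(b) = C1 - b*acos(-b) - sqrt(1 - b^2)


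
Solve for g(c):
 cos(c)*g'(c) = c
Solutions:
 g(c) = C1 + Integral(c/cos(c), c)


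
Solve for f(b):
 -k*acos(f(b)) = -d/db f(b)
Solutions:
 Integral(1/acos(_y), (_y, f(b))) = C1 + b*k


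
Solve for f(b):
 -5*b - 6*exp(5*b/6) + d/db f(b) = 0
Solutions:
 f(b) = C1 + 5*b^2/2 + 36*exp(5*b/6)/5


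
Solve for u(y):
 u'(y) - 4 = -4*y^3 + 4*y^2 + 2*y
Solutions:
 u(y) = C1 - y^4 + 4*y^3/3 + y^2 + 4*y


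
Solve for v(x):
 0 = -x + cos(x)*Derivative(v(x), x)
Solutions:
 v(x) = C1 + Integral(x/cos(x), x)


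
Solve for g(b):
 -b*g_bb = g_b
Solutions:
 g(b) = C1 + C2*log(b)


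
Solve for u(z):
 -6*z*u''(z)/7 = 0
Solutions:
 u(z) = C1 + C2*z


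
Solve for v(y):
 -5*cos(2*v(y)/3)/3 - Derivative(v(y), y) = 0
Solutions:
 5*y/3 - 3*log(sin(2*v(y)/3) - 1)/4 + 3*log(sin(2*v(y)/3) + 1)/4 = C1


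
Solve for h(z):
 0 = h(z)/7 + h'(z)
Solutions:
 h(z) = C1*exp(-z/7)


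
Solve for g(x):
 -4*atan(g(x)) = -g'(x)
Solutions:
 Integral(1/atan(_y), (_y, g(x))) = C1 + 4*x


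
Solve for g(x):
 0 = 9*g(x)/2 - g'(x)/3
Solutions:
 g(x) = C1*exp(27*x/2)


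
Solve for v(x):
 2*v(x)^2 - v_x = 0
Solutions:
 v(x) = -1/(C1 + 2*x)


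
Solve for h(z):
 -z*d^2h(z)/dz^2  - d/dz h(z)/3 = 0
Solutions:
 h(z) = C1 + C2*z^(2/3)


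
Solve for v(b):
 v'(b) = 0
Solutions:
 v(b) = C1


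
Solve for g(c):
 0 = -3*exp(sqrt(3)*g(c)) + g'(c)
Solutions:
 g(c) = sqrt(3)*(2*log(-1/(C1 + 3*c)) - log(3))/6


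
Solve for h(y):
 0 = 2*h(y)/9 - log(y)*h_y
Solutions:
 h(y) = C1*exp(2*li(y)/9)


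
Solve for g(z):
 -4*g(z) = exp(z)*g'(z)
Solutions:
 g(z) = C1*exp(4*exp(-z))


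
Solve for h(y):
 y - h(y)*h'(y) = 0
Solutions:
 h(y) = -sqrt(C1 + y^2)
 h(y) = sqrt(C1 + y^2)


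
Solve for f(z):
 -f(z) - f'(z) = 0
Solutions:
 f(z) = C1*exp(-z)


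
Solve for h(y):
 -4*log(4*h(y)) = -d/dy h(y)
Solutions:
 -Integral(1/(log(_y) + 2*log(2)), (_y, h(y)))/4 = C1 - y


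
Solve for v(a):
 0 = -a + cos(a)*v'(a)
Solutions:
 v(a) = C1 + Integral(a/cos(a), a)


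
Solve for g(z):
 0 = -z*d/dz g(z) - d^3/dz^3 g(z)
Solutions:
 g(z) = C1 + Integral(C2*airyai(-z) + C3*airybi(-z), z)


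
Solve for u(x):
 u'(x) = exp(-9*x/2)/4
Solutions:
 u(x) = C1 - exp(-9*x/2)/18


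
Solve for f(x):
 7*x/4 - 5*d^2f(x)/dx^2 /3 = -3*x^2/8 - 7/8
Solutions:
 f(x) = C1 + C2*x + 3*x^4/160 + 7*x^3/40 + 21*x^2/80


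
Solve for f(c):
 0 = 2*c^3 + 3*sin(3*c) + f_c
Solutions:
 f(c) = C1 - c^4/2 + cos(3*c)


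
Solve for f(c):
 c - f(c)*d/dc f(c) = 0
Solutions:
 f(c) = -sqrt(C1 + c^2)
 f(c) = sqrt(C1 + c^2)


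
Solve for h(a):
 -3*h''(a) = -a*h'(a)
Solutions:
 h(a) = C1 + C2*erfi(sqrt(6)*a/6)


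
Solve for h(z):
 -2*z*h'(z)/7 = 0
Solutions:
 h(z) = C1


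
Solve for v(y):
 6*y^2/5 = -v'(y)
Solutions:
 v(y) = C1 - 2*y^3/5


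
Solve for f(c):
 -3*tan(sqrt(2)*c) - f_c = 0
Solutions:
 f(c) = C1 + 3*sqrt(2)*log(cos(sqrt(2)*c))/2


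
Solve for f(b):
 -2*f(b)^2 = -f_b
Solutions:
 f(b) = -1/(C1 + 2*b)


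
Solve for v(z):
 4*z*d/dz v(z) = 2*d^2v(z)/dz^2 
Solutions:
 v(z) = C1 + C2*erfi(z)


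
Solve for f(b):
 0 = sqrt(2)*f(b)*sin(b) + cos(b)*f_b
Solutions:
 f(b) = C1*cos(b)^(sqrt(2))


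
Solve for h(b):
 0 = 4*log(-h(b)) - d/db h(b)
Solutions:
 -li(-h(b)) = C1 + 4*b


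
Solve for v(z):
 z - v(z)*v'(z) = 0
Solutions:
 v(z) = -sqrt(C1 + z^2)
 v(z) = sqrt(C1 + z^2)


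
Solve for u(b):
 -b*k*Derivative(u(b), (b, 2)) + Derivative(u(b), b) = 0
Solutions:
 u(b) = C1 + b^(((re(k) + 1)*re(k) + im(k)^2)/(re(k)^2 + im(k)^2))*(C2*sin(log(b)*Abs(im(k))/(re(k)^2 + im(k)^2)) + C3*cos(log(b)*im(k)/(re(k)^2 + im(k)^2)))


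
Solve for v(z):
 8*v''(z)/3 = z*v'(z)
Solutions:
 v(z) = C1 + C2*erfi(sqrt(3)*z/4)


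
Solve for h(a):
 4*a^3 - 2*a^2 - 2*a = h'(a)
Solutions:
 h(a) = C1 + a^4 - 2*a^3/3 - a^2


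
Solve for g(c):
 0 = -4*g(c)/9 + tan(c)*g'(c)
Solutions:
 g(c) = C1*sin(c)^(4/9)


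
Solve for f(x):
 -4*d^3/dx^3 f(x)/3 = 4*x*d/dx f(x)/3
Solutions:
 f(x) = C1 + Integral(C2*airyai(-x) + C3*airybi(-x), x)


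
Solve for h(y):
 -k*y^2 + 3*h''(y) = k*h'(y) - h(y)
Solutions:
 h(y) = C1*exp(y*(k - sqrt(k^2 - 12))/6) + C2*exp(y*(k + sqrt(k^2 - 12))/6) + 2*k^3 + 2*k^2*y + k*y^2 - 6*k


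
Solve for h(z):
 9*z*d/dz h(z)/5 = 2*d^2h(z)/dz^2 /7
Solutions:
 h(z) = C1 + C2*erfi(3*sqrt(35)*z/10)


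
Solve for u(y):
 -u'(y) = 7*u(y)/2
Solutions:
 u(y) = C1*exp(-7*y/2)


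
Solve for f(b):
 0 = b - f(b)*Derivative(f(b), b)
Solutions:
 f(b) = -sqrt(C1 + b^2)
 f(b) = sqrt(C1 + b^2)


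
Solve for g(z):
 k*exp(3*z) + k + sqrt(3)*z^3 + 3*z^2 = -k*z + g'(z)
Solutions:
 g(z) = C1 + k*z^2/2 + k*z + k*exp(3*z)/3 + sqrt(3)*z^4/4 + z^3


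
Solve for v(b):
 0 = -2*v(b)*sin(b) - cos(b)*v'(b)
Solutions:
 v(b) = C1*cos(b)^2


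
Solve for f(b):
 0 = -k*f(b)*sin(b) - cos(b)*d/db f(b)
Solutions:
 f(b) = C1*exp(k*log(cos(b)))


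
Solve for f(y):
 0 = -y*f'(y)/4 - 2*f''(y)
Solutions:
 f(y) = C1 + C2*erf(y/4)


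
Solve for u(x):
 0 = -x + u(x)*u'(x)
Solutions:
 u(x) = -sqrt(C1 + x^2)
 u(x) = sqrt(C1 + x^2)


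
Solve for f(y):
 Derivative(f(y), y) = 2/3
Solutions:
 f(y) = C1 + 2*y/3


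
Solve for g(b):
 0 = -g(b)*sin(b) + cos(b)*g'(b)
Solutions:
 g(b) = C1/cos(b)


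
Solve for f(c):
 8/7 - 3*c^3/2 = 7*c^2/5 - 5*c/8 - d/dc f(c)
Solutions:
 f(c) = C1 + 3*c^4/8 + 7*c^3/15 - 5*c^2/16 - 8*c/7


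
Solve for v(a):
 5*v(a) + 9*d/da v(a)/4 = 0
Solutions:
 v(a) = C1*exp(-20*a/9)


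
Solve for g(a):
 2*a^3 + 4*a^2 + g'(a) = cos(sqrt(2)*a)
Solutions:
 g(a) = C1 - a^4/2 - 4*a^3/3 + sqrt(2)*sin(sqrt(2)*a)/2


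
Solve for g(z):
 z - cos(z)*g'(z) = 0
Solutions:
 g(z) = C1 + Integral(z/cos(z), z)


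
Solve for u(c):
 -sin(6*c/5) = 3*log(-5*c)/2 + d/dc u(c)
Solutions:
 u(c) = C1 - 3*c*log(-c)/2 - 3*c*log(5)/2 + 3*c/2 + 5*cos(6*c/5)/6


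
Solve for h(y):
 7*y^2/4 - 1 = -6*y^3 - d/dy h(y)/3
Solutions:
 h(y) = C1 - 9*y^4/2 - 7*y^3/4 + 3*y


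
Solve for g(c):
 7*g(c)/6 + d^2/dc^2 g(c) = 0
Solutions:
 g(c) = C1*sin(sqrt(42)*c/6) + C2*cos(sqrt(42)*c/6)


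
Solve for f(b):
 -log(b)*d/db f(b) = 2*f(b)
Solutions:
 f(b) = C1*exp(-2*li(b))


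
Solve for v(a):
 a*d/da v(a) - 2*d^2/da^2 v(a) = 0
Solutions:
 v(a) = C1 + C2*erfi(a/2)


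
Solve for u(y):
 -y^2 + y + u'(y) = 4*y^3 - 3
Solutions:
 u(y) = C1 + y^4 + y^3/3 - y^2/2 - 3*y


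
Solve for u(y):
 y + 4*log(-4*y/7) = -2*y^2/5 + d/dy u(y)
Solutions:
 u(y) = C1 + 2*y^3/15 + y^2/2 + 4*y*log(-y) + 4*y*(-log(7) - 1 + 2*log(2))


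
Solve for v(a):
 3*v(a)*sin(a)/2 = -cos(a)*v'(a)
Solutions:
 v(a) = C1*cos(a)^(3/2)


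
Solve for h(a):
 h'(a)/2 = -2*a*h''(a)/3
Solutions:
 h(a) = C1 + C2*a^(1/4)


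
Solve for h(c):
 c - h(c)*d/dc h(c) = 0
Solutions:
 h(c) = -sqrt(C1 + c^2)
 h(c) = sqrt(C1 + c^2)


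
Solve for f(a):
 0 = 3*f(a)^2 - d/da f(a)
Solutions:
 f(a) = -1/(C1 + 3*a)


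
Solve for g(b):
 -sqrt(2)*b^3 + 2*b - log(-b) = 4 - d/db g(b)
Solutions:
 g(b) = C1 + sqrt(2)*b^4/4 - b^2 + b*log(-b) + 3*b


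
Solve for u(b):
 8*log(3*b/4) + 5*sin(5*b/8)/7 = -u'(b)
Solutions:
 u(b) = C1 - 8*b*log(b) - 8*b*log(3) + 8*b + 16*b*log(2) + 8*cos(5*b/8)/7


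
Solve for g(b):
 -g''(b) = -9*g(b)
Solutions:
 g(b) = C1*exp(-3*b) + C2*exp(3*b)


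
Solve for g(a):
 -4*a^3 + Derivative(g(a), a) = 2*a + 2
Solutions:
 g(a) = C1 + a^4 + a^2 + 2*a


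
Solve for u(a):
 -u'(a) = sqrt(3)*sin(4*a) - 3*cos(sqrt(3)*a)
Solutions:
 u(a) = C1 + sqrt(3)*sin(sqrt(3)*a) + sqrt(3)*cos(4*a)/4


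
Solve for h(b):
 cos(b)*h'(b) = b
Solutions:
 h(b) = C1 + Integral(b/cos(b), b)


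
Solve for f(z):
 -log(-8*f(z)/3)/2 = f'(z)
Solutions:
 2*Integral(1/(log(-_y) - log(3) + 3*log(2)), (_y, f(z))) = C1 - z


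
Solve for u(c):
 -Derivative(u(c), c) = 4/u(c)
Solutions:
 u(c) = -sqrt(C1 - 8*c)
 u(c) = sqrt(C1 - 8*c)


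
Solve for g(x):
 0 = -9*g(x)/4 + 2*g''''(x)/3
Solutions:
 g(x) = C1*exp(-2^(1/4)*3^(3/4)*x/2) + C2*exp(2^(1/4)*3^(3/4)*x/2) + C3*sin(2^(1/4)*3^(3/4)*x/2) + C4*cos(2^(1/4)*3^(3/4)*x/2)


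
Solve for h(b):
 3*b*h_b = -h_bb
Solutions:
 h(b) = C1 + C2*erf(sqrt(6)*b/2)


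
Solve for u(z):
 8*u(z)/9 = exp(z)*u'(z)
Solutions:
 u(z) = C1*exp(-8*exp(-z)/9)


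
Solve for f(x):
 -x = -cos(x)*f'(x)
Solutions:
 f(x) = C1 + Integral(x/cos(x), x)


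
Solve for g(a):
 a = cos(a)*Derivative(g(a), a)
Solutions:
 g(a) = C1 + Integral(a/cos(a), a)


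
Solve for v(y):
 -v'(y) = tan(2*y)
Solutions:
 v(y) = C1 + log(cos(2*y))/2


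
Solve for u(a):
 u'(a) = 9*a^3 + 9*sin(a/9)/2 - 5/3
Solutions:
 u(a) = C1 + 9*a^4/4 - 5*a/3 - 81*cos(a/9)/2


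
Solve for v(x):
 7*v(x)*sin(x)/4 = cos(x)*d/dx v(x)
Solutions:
 v(x) = C1/cos(x)^(7/4)


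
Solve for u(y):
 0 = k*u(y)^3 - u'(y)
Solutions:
 u(y) = -sqrt(2)*sqrt(-1/(C1 + k*y))/2
 u(y) = sqrt(2)*sqrt(-1/(C1 + k*y))/2


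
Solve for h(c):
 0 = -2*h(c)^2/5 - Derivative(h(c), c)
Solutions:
 h(c) = 5/(C1 + 2*c)


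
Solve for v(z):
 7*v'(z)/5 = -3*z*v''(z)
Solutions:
 v(z) = C1 + C2*z^(8/15)


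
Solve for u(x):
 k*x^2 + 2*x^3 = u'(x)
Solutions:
 u(x) = C1 + k*x^3/3 + x^4/2


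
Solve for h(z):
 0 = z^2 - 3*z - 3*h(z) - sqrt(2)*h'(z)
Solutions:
 h(z) = C1*exp(-3*sqrt(2)*z/2) + z^2/3 - z - 2*sqrt(2)*z/9 + 4/27 + sqrt(2)/3


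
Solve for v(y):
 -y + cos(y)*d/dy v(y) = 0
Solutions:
 v(y) = C1 + Integral(y/cos(y), y)


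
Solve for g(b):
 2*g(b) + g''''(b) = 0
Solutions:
 g(b) = (C1*sin(2^(3/4)*b/2) + C2*cos(2^(3/4)*b/2))*exp(-2^(3/4)*b/2) + (C3*sin(2^(3/4)*b/2) + C4*cos(2^(3/4)*b/2))*exp(2^(3/4)*b/2)


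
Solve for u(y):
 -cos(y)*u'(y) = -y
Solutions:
 u(y) = C1 + Integral(y/cos(y), y)
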